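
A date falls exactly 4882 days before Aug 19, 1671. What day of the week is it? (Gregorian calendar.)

Sunday

First find the weekday of Aug 19, 1671. Doomsday rule: the anchor day for the 1600s is Tuesday. For year 71: 71÷12 = 5 r 11, and 11÷4 = 2, so 5+11+2 = 18.
Tuesday + 18 ≡ Saturday — that's 1671's doomsday.
In August the doomsday date is Aug 8.
Aug 19 is 11 days after Aug 8; 11 mod 7 = 4, so Saturday + 4 = Wednesday.
4882 mod 7 = 3, so 4882 days before a Wednesday is Wednesday − 3 = Sunday.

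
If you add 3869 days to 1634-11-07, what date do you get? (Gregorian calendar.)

+365 (one year) → Nov 7, 1635 (3504 left).
+366 (one year; includes Feb 29, 1636) → Nov 7, 1636 (3138 left).
+365 (one year) → Nov 7, 1637 (2773 left).
+365 (one year) → Nov 7, 1638 (2408 left).
+365 (one year) → Nov 7, 1639 (2043 left).
+366 (one year; includes Feb 29, 1640) → Nov 7, 1640 (1677 left).
+365 (one year) → Nov 7, 1641 (1312 left).
+365 (one year) → Nov 7, 1642 (947 left).
+365 (one year) → Nov 7, 1643 (582 left).
+366 (one year; includes Feb 29, 1644) → Nov 7, 1644 (216 left).
Nov has 30 days: +24 → Dec 1, 1644 (192 left).
Dec has 31 days: +31 → Jan 1, 1645 (161 left).
Jan has 31 days: +31 → Feb 1, 1645 (130 left).
Feb has 28 days: +28 → Mar 1, 1645 (102 left).
Mar has 31 days: +31 → Apr 1, 1645 (71 left).
Apr has 30 days: +30 → May 1, 1645 (41 left).
May has 31 days: +31 → Jun 1, 1645 (10 left).
+10 → Jun 11, 1645.

June 11, 1645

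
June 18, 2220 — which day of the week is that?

Doomsday rule: the anchor day for the 2200s is Friday. For year 20: 20÷12 = 1 r 8, and 8÷4 = 2, so 1+8+2 = 11.
Friday + 11 ≡ Tuesday — that's 2220's doomsday.
In June the doomsday date is Jun 6.
Jun 18 is 12 days after Jun 6; 12 mod 7 = 5, so Tuesday + 5 = Sunday.

Sunday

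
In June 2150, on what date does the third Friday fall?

June 19, 2150

June 1, 2150 is a Monday.
The first Friday is therefore June 5 (4 days later).
The third Friday is 5 + 2×7 = June 19.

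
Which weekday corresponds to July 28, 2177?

Doomsday rule: the anchor day for the 2100s is Sunday. For year 77: 77÷12 = 6 r 5, and 5÷4 = 1, so 6+5+1 = 12.
Sunday + 12 ≡ Friday — that's 2177's doomsday.
In July the doomsday date is Jul 11.
Jul 28 is 17 days after Jul 11; 17 mod 7 = 3, so Friday + 3 = Monday.

Monday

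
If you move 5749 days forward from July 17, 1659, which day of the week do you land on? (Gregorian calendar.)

Saturday

First find the weekday of Jul 17, 1659. Doomsday rule: the anchor day for the 1600s is Tuesday. For year 59: 59÷12 = 4 r 11, and 11÷4 = 2, so 4+11+2 = 17.
Tuesday + 17 ≡ Friday — that's 1659's doomsday.
In July the doomsday date is Jul 11.
Jul 17 is 6 days after Jul 11; 6 mod 7 = 6, so Friday + 6 = Thursday.
5749 mod 7 = 2, so 5749 days after a Thursday is Thursday + 2 = Saturday.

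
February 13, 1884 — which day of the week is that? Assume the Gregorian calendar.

Doomsday rule: the anchor day for the 1800s is Friday. For year 84: 84÷12 = 7 r 0, and 0÷4 = 0, so 7+0+0 = 7.
Friday + 7 ≡ Friday — that's 1884's doomsday.
In February the doomsday date is Feb 29 (1884 is a leap year (divisible by 4)).
Feb 13 is 16 days before Feb 29; 16 mod 7 = 2, so Friday − 2 = Wednesday.

Wednesday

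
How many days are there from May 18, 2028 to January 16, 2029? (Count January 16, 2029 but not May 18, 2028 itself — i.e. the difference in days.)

May 18, 2028 → Jun 18, 2028: 31 days (May has 31).
Jun 18, 2028 → Jul 18, 2028: 30 days (June has 30).
Jul 18, 2028 → Aug 18, 2028: 31 days (July has 31).
Aug 18, 2028 → Sep 18, 2028: 31 days (August has 31).
Sep 18, 2028 → Oct 18, 2028: 30 days (September has 30).
Oct 18, 2028 → Nov 18, 2028: 31 days (October has 31).
Nov 18, 2028 → Dec 18, 2028: 30 days (November has 30).
Dec 18, 2028 → Jan 16, 2029: 29 days.
Total: 243 days.

243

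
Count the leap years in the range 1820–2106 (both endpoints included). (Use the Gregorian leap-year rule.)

Multiples of 4 in [1820,2106]: 72.
Of those, multiples of 100: 3 (not leap unless ÷400).
Multiples of 400: 1.
Leap years = 72 − 3 + 1 = 70.

70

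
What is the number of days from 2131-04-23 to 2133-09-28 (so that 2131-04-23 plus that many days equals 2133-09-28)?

Apr 23, 2131 → Apr 23, 2132: 366 days (Feb 29, 2132 is in that span).
Apr 23, 2132 → Apr 23, 2133: 365 days.
Apr 23, 2133 → May 23, 2133: 30 days (April has 30).
May 23, 2133 → Jun 23, 2133: 31 days (May has 31).
Jun 23, 2133 → Jul 23, 2133: 30 days (June has 30).
Jul 23, 2133 → Aug 23, 2133: 31 days (July has 31).
Aug 23, 2133 → Sep 23, 2133: 31 days (August has 31).
Sep 23, 2133 → Sep 28, 2133: 5 days.
Total: 889 days.

889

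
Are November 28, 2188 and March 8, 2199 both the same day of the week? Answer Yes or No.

Yes

From Nov 28, 2188 to Mar 8, 2199 is 3752 days.
3752 mod 7 = 0, so they are the same weekday.
(Nov 28, 2188 is a Friday; Mar 8, 2199 is a Friday.)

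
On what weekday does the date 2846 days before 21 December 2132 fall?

Dec 21, 2132 is a Sunday.
2846 mod 7 = 4, so 2846 days before a Sunday is Sunday − 4 = Wednesday.

Wednesday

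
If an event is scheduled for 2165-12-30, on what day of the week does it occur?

Doomsday rule: the anchor day for the 2100s is Sunday. For year 65: 65÷12 = 5 r 5, and 5÷4 = 1, so 5+5+1 = 11.
Sunday + 11 ≡ Thursday — that's 2165's doomsday.
In December the doomsday date is Dec 12.
Dec 30 is 18 days after Dec 12; 18 mod 7 = 4, so Thursday + 4 = Monday.

Monday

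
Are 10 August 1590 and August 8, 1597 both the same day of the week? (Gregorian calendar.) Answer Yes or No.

Yes

From Aug 10, 1590 to Aug 8, 1597 is 2555 days.
2555 mod 7 = 0, so they are the same weekday.
(Aug 10, 1590 is a Friday; Aug 8, 1597 is a Friday.)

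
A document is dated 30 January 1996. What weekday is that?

Doomsday rule: the anchor day for the 1900s is Wednesday. For year 96: 96÷12 = 8 r 0, and 0÷4 = 0, so 8+0+0 = 8.
Wednesday + 8 ≡ Thursday — that's 1996's doomsday.
In January the doomsday date is Jan 4 (1996 is a leap year (divisible by 4)).
Jan 30 is 26 days after Jan 4; 26 mod 7 = 5, so Thursday + 5 = Tuesday.

Tuesday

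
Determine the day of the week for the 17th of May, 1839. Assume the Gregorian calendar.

Doomsday rule: the anchor day for the 1800s is Friday. For year 39: 39÷12 = 3 r 3, and 3÷4 = 0, so 3+3+0 = 6.
Friday + 6 ≡ Thursday — that's 1839's doomsday.
In May the doomsday date is May 9.
May 17 is 8 days after May 9; 8 mod 7 = 1, so Thursday + 1 = Friday.

Friday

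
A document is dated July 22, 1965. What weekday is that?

Doomsday rule: the anchor day for the 1900s is Wednesday. For year 65: 65÷12 = 5 r 5, and 5÷4 = 1, so 5+5+1 = 11.
Wednesday + 11 ≡ Sunday — that's 1965's doomsday.
In July the doomsday date is Jul 11.
Jul 22 is 11 days after Jul 11; 11 mod 7 = 4, so Sunday + 4 = Thursday.

Thursday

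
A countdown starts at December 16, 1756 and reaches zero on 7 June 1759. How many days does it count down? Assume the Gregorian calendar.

903

Dec 16, 1756 → Dec 16, 1757: 365 days.
Dec 16, 1757 → Dec 16, 1758: 365 days.
Dec 16, 1758 → Jan 16, 1759: 31 days (December has 31).
Jan 16, 1759 → Feb 16, 1759: 31 days (January has 31).
Feb 16, 1759 → Mar 16, 1759: 28 days (February has 28).
Mar 16, 1759 → Apr 16, 1759: 31 days (March has 31).
Apr 16, 1759 → May 16, 1759: 30 days (April has 30).
May 16, 1759 → Jun 7, 1759: 22 days.
Total: 903 days.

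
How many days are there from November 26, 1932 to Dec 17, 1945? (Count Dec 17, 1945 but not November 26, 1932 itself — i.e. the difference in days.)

4769

Nov 26, 1932 → Nov 26, 1933: 365 days.
Nov 26, 1933 → Nov 26, 1934: 365 days.
Nov 26, 1934 → Nov 26, 1935: 365 days.
Nov 26, 1935 → Nov 26, 1936: 366 days (Feb 29, 1936 is in that span).
Nov 26, 1936 → Nov 26, 1937: 365 days.
Nov 26, 1937 → Nov 26, 1938: 365 days.
Nov 26, 1938 → Nov 26, 1939: 365 days.
Nov 26, 1939 → Nov 26, 1940: 366 days (Feb 29, 1940 is in that span).
Nov 26, 1940 → Nov 26, 1941: 365 days.
Nov 26, 1941 → Nov 26, 1942: 365 days.
Nov 26, 1942 → Nov 26, 1943: 365 days.
Nov 26, 1943 → Nov 26, 1944: 366 days (Feb 29, 1944 is in that span).
Nov 26, 1944 → Dec 26, 1944: 30 days (November has 30).
Dec 26, 1944 → Jan 26, 1945: 31 days (December has 31).
Jan 26, 1945 → Feb 26, 1945: 31 days (January has 31).
Feb 26, 1945 → Mar 26, 1945: 28 days (February has 28).
Mar 26, 1945 → Apr 26, 1945: 31 days (March has 31).
Apr 26, 1945 → May 26, 1945: 30 days (April has 30).
May 26, 1945 → Jun 26, 1945: 31 days (May has 31).
Jun 26, 1945 → Jul 26, 1945: 30 days (June has 30).
Jul 26, 1945 → Aug 26, 1945: 31 days (July has 31).
Aug 26, 1945 → Sep 26, 1945: 31 days (August has 31).
Sep 26, 1945 → Oct 26, 1945: 30 days (September has 30).
Oct 26, 1945 → Nov 26, 1945: 31 days (October has 31).
Nov 26, 1945 → Dec 17, 1945: 21 days.
Total: 4769 days.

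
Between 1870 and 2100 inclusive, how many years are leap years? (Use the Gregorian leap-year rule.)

56

Multiples of 4 in [1870,2100]: 58.
Of those, multiples of 100: 3 (not leap unless ÷400).
Multiples of 400: 1.
Leap years = 58 − 3 + 1 = 56.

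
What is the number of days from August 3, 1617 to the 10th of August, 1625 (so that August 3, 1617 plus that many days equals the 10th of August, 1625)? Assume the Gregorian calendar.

2929

Aug 3, 1617 → Aug 3, 1618: 365 days.
Aug 3, 1618 → Aug 3, 1619: 365 days.
Aug 3, 1619 → Aug 3, 1620: 366 days (Feb 29, 1620 is in that span).
Aug 3, 1620 → Aug 3, 1621: 365 days.
Aug 3, 1621 → Aug 3, 1622: 365 days.
Aug 3, 1622 → Aug 3, 1623: 365 days.
Aug 3, 1623 → Aug 3, 1624: 366 days (Feb 29, 1624 is in that span).
Aug 3, 1624 → Sep 3, 1624: 31 days (August has 31).
Sep 3, 1624 → Oct 3, 1624: 30 days (September has 30).
Oct 3, 1624 → Nov 3, 1624: 31 days (October has 31).
Nov 3, 1624 → Dec 3, 1624: 30 days (November has 30).
Dec 3, 1624 → Jan 3, 1625: 31 days (December has 31).
Jan 3, 1625 → Feb 3, 1625: 31 days (January has 31).
Feb 3, 1625 → Mar 3, 1625: 28 days (February has 28).
Mar 3, 1625 → Apr 3, 1625: 31 days (March has 31).
Apr 3, 1625 → May 3, 1625: 30 days (April has 30).
May 3, 1625 → Jun 3, 1625: 31 days (May has 31).
Jun 3, 1625 → Jul 3, 1625: 30 days (June has 30).
Jul 3, 1625 → Aug 3, 1625: 31 days (July has 31).
Aug 3, 1625 → Aug 10, 1625: 7 days.
Total: 2929 days.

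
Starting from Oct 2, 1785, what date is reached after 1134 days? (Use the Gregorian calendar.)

+365 (one year) → Oct 2, 1786 (769 left).
+365 (one year) → Oct 2, 1787 (404 left).
+366 (one year; includes Feb 29, 1788) → Oct 2, 1788 (38 left).
Oct has 31 days: +30 → Nov 1, 1788 (8 left).
+8 → Nov 9, 1788.

November 9, 1788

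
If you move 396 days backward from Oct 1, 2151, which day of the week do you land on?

First find the weekday of Oct 1, 2151. Doomsday rule: the anchor day for the 2100s is Sunday. For year 51: 51÷12 = 4 r 3, and 3÷4 = 0, so 4+3+0 = 7.
Sunday + 7 ≡ Sunday — that's 2151's doomsday.
In October the doomsday date is Oct 10.
Oct 1 is 9 days before Oct 10; 9 mod 7 = 2, so Sunday − 2 = Friday.
396 mod 7 = 4, so 396 days before a Friday is Friday − 4 = Monday.

Monday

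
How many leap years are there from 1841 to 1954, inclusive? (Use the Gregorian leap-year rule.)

Multiples of 4 in [1841,1954]: 28.
Of those, multiples of 100: 1 (not leap unless ÷400).
Multiples of 400: 0.
Leap years = 28 − 1 + 0 = 27.

27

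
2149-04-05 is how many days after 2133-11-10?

Nov 10, 2133 → Nov 10, 2134: 365 days.
Nov 10, 2134 → Nov 10, 2135: 365 days.
Nov 10, 2135 → Nov 10, 2136: 366 days (Feb 29, 2136 is in that span).
Nov 10, 2136 → Nov 10, 2137: 365 days.
Nov 10, 2137 → Nov 10, 2138: 365 days.
Nov 10, 2138 → Nov 10, 2139: 365 days.
Nov 10, 2139 → Nov 10, 2140: 366 days (Feb 29, 2140 is in that span).
Nov 10, 2140 → Nov 10, 2141: 365 days.
Nov 10, 2141 → Nov 10, 2142: 365 days.
Nov 10, 2142 → Nov 10, 2143: 365 days.
Nov 10, 2143 → Nov 10, 2144: 366 days (Feb 29, 2144 is in that span).
Nov 10, 2144 → Nov 10, 2145: 365 days.
Nov 10, 2145 → Nov 10, 2146: 365 days.
Nov 10, 2146 → Nov 10, 2147: 365 days.
Nov 10, 2147 → Nov 10, 2148: 366 days (Feb 29, 2148 is in that span).
Nov 10, 2148 → Dec 10, 2148: 30 days (November has 30).
Dec 10, 2148 → Jan 10, 2149: 31 days (December has 31).
Jan 10, 2149 → Feb 10, 2149: 31 days (January has 31).
Feb 10, 2149 → Mar 10, 2149: 28 days (February has 28).
Mar 10, 2149 → Apr 5, 2149: 26 days.
Total: 5625 days.

5625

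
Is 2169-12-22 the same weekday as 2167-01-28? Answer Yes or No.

From Jan 28, 2167 to Dec 22, 2169 is 1059 days.
1059 mod 7 = 2, so they are different weekdays.
(Jan 28, 2167 is a Wednesday; Dec 22, 2169 is a Friday.)

No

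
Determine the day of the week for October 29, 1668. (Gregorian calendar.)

Monday

Doomsday rule: the anchor day for the 1600s is Tuesday. For year 68: 68÷12 = 5 r 8, and 8÷4 = 2, so 5+8+2 = 15.
Tuesday + 15 ≡ Wednesday — that's 1668's doomsday.
In October the doomsday date is Oct 10.
Oct 29 is 19 days after Oct 10; 19 mod 7 = 5, so Wednesday + 5 = Monday.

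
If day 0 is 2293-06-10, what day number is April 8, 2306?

Jun 10, 2293 → Jun 10, 2294: 365 days.
Jun 10, 2294 → Jun 10, 2295: 365 days.
Jun 10, 2295 → Jun 10, 2296: 366 days (Feb 29, 2296 is in that span).
Jun 10, 2296 → Jun 10, 2297: 365 days.
Jun 10, 2297 → Jun 10, 2298: 365 days.
Jun 10, 2298 → Jun 10, 2299: 365 days.
Jun 10, 2299 → Jun 10, 2300: 365 days.
Jun 10, 2300 → Jun 10, 2301: 365 days.
Jun 10, 2301 → Jun 10, 2302: 365 days.
Jun 10, 2302 → Jun 10, 2303: 365 days.
Jun 10, 2303 → Jun 10, 2304: 366 days (Feb 29, 2304 is in that span).
Jun 10, 2304 → Jun 10, 2305: 365 days.
Jun 10, 2305 → Jul 10, 2305: 30 days (June has 30).
Jul 10, 2305 → Aug 10, 2305: 31 days (July has 31).
Aug 10, 2305 → Sep 10, 2305: 31 days (August has 31).
Sep 10, 2305 → Oct 10, 2305: 30 days (September has 30).
Oct 10, 2305 → Nov 10, 2305: 31 days (October has 31).
Nov 10, 2305 → Dec 10, 2305: 30 days (November has 30).
Dec 10, 2305 → Jan 10, 2306: 31 days (December has 31).
Jan 10, 2306 → Feb 10, 2306: 31 days (January has 31).
Feb 10, 2306 → Mar 10, 2306: 28 days (February has 28).
Mar 10, 2306 → Apr 8, 2306: 29 days.
Total: 4684 days.

4684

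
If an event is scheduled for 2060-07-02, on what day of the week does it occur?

Doomsday rule: the anchor day for the 2000s is Tuesday. For year 60: 60÷12 = 5 r 0, and 0÷4 = 0, so 5+0+0 = 5.
Tuesday + 5 ≡ Sunday — that's 2060's doomsday.
In July the doomsday date is Jul 11.
Jul 2 is 9 days before Jul 11; 9 mod 7 = 2, so Sunday − 2 = Friday.

Friday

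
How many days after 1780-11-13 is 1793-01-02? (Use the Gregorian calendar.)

Nov 13, 1780 → Nov 13, 1781: 365 days.
Nov 13, 1781 → Nov 13, 1782: 365 days.
Nov 13, 1782 → Nov 13, 1783: 365 days.
Nov 13, 1783 → Nov 13, 1784: 366 days (Feb 29, 1784 is in that span).
Nov 13, 1784 → Nov 13, 1785: 365 days.
Nov 13, 1785 → Nov 13, 1786: 365 days.
Nov 13, 1786 → Nov 13, 1787: 365 days.
Nov 13, 1787 → Nov 13, 1788: 366 days (Feb 29, 1788 is in that span).
Nov 13, 1788 → Nov 13, 1789: 365 days.
Nov 13, 1789 → Nov 13, 1790: 365 days.
Nov 13, 1790 → Nov 13, 1791: 365 days.
Nov 13, 1791 → Nov 13, 1792: 366 days (Feb 29, 1792 is in that span).
Nov 13, 1792 → Dec 13, 1792: 30 days (November has 30).
Dec 13, 1792 → Jan 2, 1793: 20 days.
Total: 4433 days.

4433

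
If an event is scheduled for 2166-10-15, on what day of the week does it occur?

Doomsday rule: the anchor day for the 2100s is Sunday. For year 66: 66÷12 = 5 r 6, and 6÷4 = 1, so 5+6+1 = 12.
Sunday + 12 ≡ Friday — that's 2166's doomsday.
In October the doomsday date is Oct 10.
Oct 15 is 5 days after Oct 10; 5 mod 7 = 5, so Friday + 5 = Wednesday.

Wednesday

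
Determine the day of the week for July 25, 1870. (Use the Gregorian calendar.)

Monday

Doomsday rule: the anchor day for the 1800s is Friday. For year 70: 70÷12 = 5 r 10, and 10÷4 = 2, so 5+10+2 = 17.
Friday + 17 ≡ Monday — that's 1870's doomsday.
In July the doomsday date is Jul 11.
Jul 25 is 14 days after Jul 11; 14 mod 7 = 0, so Monday + 0 = Monday.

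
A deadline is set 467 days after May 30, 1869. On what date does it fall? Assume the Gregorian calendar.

September 9, 1870

+365 (one year) → May 30, 1870 (102 left).
May has 31 days: +2 → Jun 1, 1870 (100 left).
Jun has 30 days: +30 → Jul 1, 1870 (70 left).
Jul has 31 days: +31 → Aug 1, 1870 (39 left).
Aug has 31 days: +31 → Sep 1, 1870 (8 left).
+8 → Sep 9, 1870.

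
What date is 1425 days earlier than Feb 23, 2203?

March 30, 2199

−365 (one year) → Feb 23, 2202 (1060 left).
−365 (one year) → Feb 23, 2201 (695 left).
−365 (one year) → Feb 23, 2200 (330 left).
−23 → Jan 31, 2200 (end of Jan, 31 days; 307 left).
−31 → Dec 31, 2199 (end of Dec, 31 days; 276 left).
−31 → Nov 30, 2199 (end of Nov, 30 days; 245 left).
−30 → Oct 31, 2199 (end of Oct, 31 days; 215 left).
−31 → Sep 30, 2199 (end of Sep, 30 days; 184 left).
−30 → Aug 31, 2199 (end of Aug, 31 days; 154 left).
−31 → Jul 31, 2199 (end of Jul, 31 days; 123 left).
−31 → Jun 30, 2199 (end of Jun, 30 days; 92 left).
−30 → May 31, 2199 (end of May, 31 days; 62 left).
−31 → Apr 30, 2199 (end of Apr, 30 days; 31 left).
−30 → Mar 31, 2199 (end of Mar, 31 days; 1 left).
−1 → Mar 30, 2199.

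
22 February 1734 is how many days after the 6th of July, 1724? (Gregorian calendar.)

3518

Jul 6, 1724 → Jul 6, 1725: 365 days.
Jul 6, 1725 → Jul 6, 1726: 365 days.
Jul 6, 1726 → Jul 6, 1727: 365 days.
Jul 6, 1727 → Jul 6, 1728: 366 days (Feb 29, 1728 is in that span).
Jul 6, 1728 → Jul 6, 1729: 365 days.
Jul 6, 1729 → Jul 6, 1730: 365 days.
Jul 6, 1730 → Jul 6, 1731: 365 days.
Jul 6, 1731 → Jul 6, 1732: 366 days (Feb 29, 1732 is in that span).
Jul 6, 1732 → Jul 6, 1733: 365 days.
Jul 6, 1733 → Aug 6, 1733: 31 days (July has 31).
Aug 6, 1733 → Sep 6, 1733: 31 days (August has 31).
Sep 6, 1733 → Oct 6, 1733: 30 days (September has 30).
Oct 6, 1733 → Nov 6, 1733: 31 days (October has 31).
Nov 6, 1733 → Dec 6, 1733: 30 days (November has 30).
Dec 6, 1733 → Jan 6, 1734: 31 days (December has 31).
Jan 6, 1734 → Feb 6, 1734: 31 days (January has 31).
Feb 6, 1734 → Feb 22, 1734: 16 days.
Total: 3518 days.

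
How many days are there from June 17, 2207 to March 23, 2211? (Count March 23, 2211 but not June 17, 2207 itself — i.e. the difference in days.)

1375

Jun 17, 2207 → Jun 17, 2208: 366 days (Feb 29, 2208 is in that span).
Jun 17, 2208 → Jun 17, 2209: 365 days.
Jun 17, 2209 → Jun 17, 2210: 365 days.
Jun 17, 2210 → Jul 17, 2210: 30 days (June has 30).
Jul 17, 2210 → Aug 17, 2210: 31 days (July has 31).
Aug 17, 2210 → Sep 17, 2210: 31 days (August has 31).
Sep 17, 2210 → Oct 17, 2210: 30 days (September has 30).
Oct 17, 2210 → Nov 17, 2210: 31 days (October has 31).
Nov 17, 2210 → Dec 17, 2210: 30 days (November has 30).
Dec 17, 2210 → Jan 17, 2211: 31 days (December has 31).
Jan 17, 2211 → Feb 17, 2211: 31 days (January has 31).
Feb 17, 2211 → Mar 17, 2211: 28 days (February has 28).
Mar 17, 2211 → Mar 23, 2211: 6 days.
Total: 1375 days.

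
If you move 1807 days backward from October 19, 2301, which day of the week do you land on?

Friday

First find the weekday of Oct 19, 2301. Doomsday rule: the anchor day for the 2300s is Wednesday. For year 01: 1÷12 = 0 r 1, and 1÷4 = 0, so 0+1+0 = 1.
Wednesday + 1 ≡ Thursday — that's 2301's doomsday.
In October the doomsday date is Oct 10.
Oct 19 is 9 days after Oct 10; 9 mod 7 = 2, so Thursday + 2 = Saturday.
1807 mod 7 = 1, so 1807 days before a Saturday is Saturday − 1 = Friday.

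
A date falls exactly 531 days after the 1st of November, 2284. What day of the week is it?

Friday

First find the weekday of Nov 1, 2284. Doomsday rule: the anchor day for the 2200s is Friday. For year 84: 84÷12 = 7 r 0, and 0÷4 = 0, so 7+0+0 = 7.
Friday + 7 ≡ Friday — that's 2284's doomsday.
In November the doomsday date is Nov 7.
Nov 1 is 6 days before Nov 7; 6 mod 7 = 6, so Friday − 6 = Saturday.
531 mod 7 = 6, so 531 days after a Saturday is Saturday + 6 = Friday.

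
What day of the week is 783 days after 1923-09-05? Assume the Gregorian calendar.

Sep 5, 1923 is a Wednesday.
783 mod 7 = 6, so 783 days after a Wednesday is Wednesday + 6 = Tuesday.

Tuesday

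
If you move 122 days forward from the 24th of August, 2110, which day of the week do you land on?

Wednesday

Aug 24, 2110 is a Sunday.
122 mod 7 = 3, so 122 days after a Sunday is Sunday + 3 = Wednesday.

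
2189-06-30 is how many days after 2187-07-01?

730

Jul 1, 2187 → Jul 1, 2188: 366 days (Feb 29, 2188 is in that span).
Jul 1, 2188 → Aug 1, 2188: 31 days (July has 31).
Aug 1, 2188 → Sep 1, 2188: 31 days (August has 31).
Sep 1, 2188 → Oct 1, 2188: 30 days (September has 30).
Oct 1, 2188 → Nov 1, 2188: 31 days (October has 31).
Nov 1, 2188 → Dec 1, 2188: 30 days (November has 30).
Dec 1, 2188 → Jan 1, 2189: 31 days (December has 31).
Jan 1, 2189 → Feb 1, 2189: 31 days (January has 31).
Feb 1, 2189 → Mar 1, 2189: 28 days (February has 28).
Mar 1, 2189 → Apr 1, 2189: 31 days (March has 31).
Apr 1, 2189 → May 1, 2189: 30 days (April has 30).
May 1, 2189 → Jun 1, 2189: 31 days (May has 31).
Jun 1, 2189 → Jun 30, 2189: 29 days.
Total: 730 days.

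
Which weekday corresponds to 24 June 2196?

Doomsday rule: the anchor day for the 2100s is Sunday. For year 96: 96÷12 = 8 r 0, and 0÷4 = 0, so 8+0+0 = 8.
Sunday + 8 ≡ Monday — that's 2196's doomsday.
In June the doomsday date is Jun 6.
Jun 24 is 18 days after Jun 6; 18 mod 7 = 4, so Monday + 4 = Friday.

Friday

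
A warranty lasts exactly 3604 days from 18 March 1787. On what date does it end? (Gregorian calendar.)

January 28, 1797

+366 (one year; includes Feb 29, 1788) → Mar 18, 1788 (3238 left).
+365 (one year) → Mar 18, 1789 (2873 left).
+365 (one year) → Mar 18, 1790 (2508 left).
+365 (one year) → Mar 18, 1791 (2143 left).
+366 (one year; includes Feb 29, 1792) → Mar 18, 1792 (1777 left).
+365 (one year) → Mar 18, 1793 (1412 left).
+365 (one year) → Mar 18, 1794 (1047 left).
+365 (one year) → Mar 18, 1795 (682 left).
+366 (one year; includes Feb 29, 1796) → Mar 18, 1796 (316 left).
Mar has 31 days: +14 → Apr 1, 1796 (302 left).
Apr has 30 days: +30 → May 1, 1796 (272 left).
May has 31 days: +31 → Jun 1, 1796 (241 left).
Jun has 30 days: +30 → Jul 1, 1796 (211 left).
Jul has 31 days: +31 → Aug 1, 1796 (180 left).
Aug has 31 days: +31 → Sep 1, 1796 (149 left).
Sep has 30 days: +30 → Oct 1, 1796 (119 left).
Oct has 31 days: +31 → Nov 1, 1796 (88 left).
Nov has 30 days: +30 → Dec 1, 1796 (58 left).
Dec has 31 days: +31 → Jan 1, 1797 (27 left).
+27 → Jan 28, 1797.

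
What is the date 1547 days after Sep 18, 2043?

December 13, 2047

+366 (one year; includes Feb 29, 2044) → Sep 18, 2044 (1181 left).
+365 (one year) → Sep 18, 2045 (816 left).
+365 (one year) → Sep 18, 2046 (451 left).
+365 (one year) → Sep 18, 2047 (86 left).
Sep has 30 days: +13 → Oct 1, 2047 (73 left).
Oct has 31 days: +31 → Nov 1, 2047 (42 left).
Nov has 30 days: +30 → Dec 1, 2047 (12 left).
+12 → Dec 13, 2047.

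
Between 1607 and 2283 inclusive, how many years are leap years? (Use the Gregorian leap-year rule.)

Multiples of 4 in [1607,2283]: 169.
Of those, multiples of 100: 6 (not leap unless ÷400).
Multiples of 400: 1.
Leap years = 169 − 6 + 1 = 164.

164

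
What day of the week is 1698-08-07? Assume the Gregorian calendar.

Thursday

Doomsday rule: the anchor day for the 1600s is Tuesday. For year 98: 98÷12 = 8 r 2, and 2÷4 = 0, so 8+2+0 = 10.
Tuesday + 10 ≡ Friday — that's 1698's doomsday.
In August the doomsday date is Aug 8.
Aug 7 is 1 day before Aug 8; 1 mod 7 = 1, so Friday − 1 = Thursday.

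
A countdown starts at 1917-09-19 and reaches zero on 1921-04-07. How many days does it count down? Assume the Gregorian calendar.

Sep 19, 1917 → Sep 19, 1918: 365 days.
Sep 19, 1918 → Sep 19, 1919: 365 days.
Sep 19, 1919 → Sep 19, 1920: 366 days (Feb 29, 1920 is in that span).
Sep 19, 1920 → Oct 19, 1920: 30 days (September has 30).
Oct 19, 1920 → Nov 19, 1920: 31 days (October has 31).
Nov 19, 1920 → Dec 19, 1920: 30 days (November has 30).
Dec 19, 1920 → Jan 19, 1921: 31 days (December has 31).
Jan 19, 1921 → Feb 19, 1921: 31 days (January has 31).
Feb 19, 1921 → Mar 19, 1921: 28 days (February has 28).
Mar 19, 1921 → Apr 7, 1921: 19 days.
Total: 1296 days.

1296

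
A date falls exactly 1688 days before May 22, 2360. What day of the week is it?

Saturday

May 22, 2360 is a Sunday.
1688 mod 7 = 1, so 1688 days before a Sunday is Sunday − 1 = Saturday.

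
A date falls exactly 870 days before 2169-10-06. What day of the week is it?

Wednesday

First find the weekday of Oct 6, 2169. Doomsday rule: the anchor day for the 2100s is Sunday. For year 69: 69÷12 = 5 r 9, and 9÷4 = 2, so 5+9+2 = 16.
Sunday + 16 ≡ Tuesday — that's 2169's doomsday.
In October the doomsday date is Oct 10.
Oct 6 is 4 days before Oct 10; 4 mod 7 = 4, so Tuesday − 4 = Friday.
870 mod 7 = 2, so 870 days before a Friday is Friday − 2 = Wednesday.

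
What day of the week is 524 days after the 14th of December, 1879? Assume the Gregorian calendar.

Dec 14, 1879 is a Sunday.
524 mod 7 = 6, so 524 days after a Sunday is Sunday + 6 = Saturday.

Saturday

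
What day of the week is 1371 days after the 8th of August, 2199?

Wednesday

Aug 8, 2199 is a Thursday.
1371 mod 7 = 6, so 1371 days after a Thursday is Thursday + 6 = Wednesday.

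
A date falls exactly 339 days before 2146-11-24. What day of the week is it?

Monday

First find the weekday of Nov 24, 2146. Doomsday rule: the anchor day for the 2100s is Sunday. For year 46: 46÷12 = 3 r 10, and 10÷4 = 2, so 3+10+2 = 15.
Sunday + 15 ≡ Monday — that's 2146's doomsday.
In November the doomsday date is Nov 7.
Nov 24 is 17 days after Nov 7; 17 mod 7 = 3, so Monday + 3 = Thursday.
339 mod 7 = 3, so 339 days before a Thursday is Thursday − 3 = Monday.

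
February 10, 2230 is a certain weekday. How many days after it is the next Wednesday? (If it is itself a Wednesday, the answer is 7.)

Feb 10, 2230 is a Wednesday.
From Wednesday to the next Wednesday is 7 days.

7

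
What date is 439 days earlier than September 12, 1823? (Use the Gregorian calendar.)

June 30, 1822

−365 (one year) → Sep 12, 1822 (74 left).
−12 → Aug 31, 1822 (end of Aug, 31 days; 62 left).
−31 → Jul 31, 1822 (end of Jul, 31 days; 31 left).
−31 → Jun 30, 1822 (end of Jun, 30 days; 0 left).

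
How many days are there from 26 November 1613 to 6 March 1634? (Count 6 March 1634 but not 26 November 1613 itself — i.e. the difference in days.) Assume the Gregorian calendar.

Nov 26, 1613 → Nov 26, 1614: 365 days.
Nov 26, 1614 → Nov 26, 1615: 365 days.
Nov 26, 1615 → Nov 26, 1616: 366 days (Feb 29, 1616 is in that span).
Nov 26, 1616 → Nov 26, 1617: 365 days.
Nov 26, 1617 → Nov 26, 1618: 365 days.
Nov 26, 1618 → Nov 26, 1619: 365 days.
Nov 26, 1619 → Nov 26, 1620: 366 days (Feb 29, 1620 is in that span).
Nov 26, 1620 → Nov 26, 1621: 365 days.
Nov 26, 1621 → Nov 26, 1622: 365 days.
Nov 26, 1622 → Nov 26, 1623: 365 days.
Nov 26, 1623 → Nov 26, 1624: 366 days (Feb 29, 1624 is in that span).
Nov 26, 1624 → Nov 26, 1625: 365 days.
Nov 26, 1625 → Nov 26, 1626: 365 days.
Nov 26, 1626 → Nov 26, 1627: 365 days.
Nov 26, 1627 → Nov 26, 1628: 366 days (Feb 29, 1628 is in that span).
Nov 26, 1628 → Nov 26, 1629: 365 days.
Nov 26, 1629 → Nov 26, 1630: 365 days.
Nov 26, 1630 → Nov 26, 1631: 365 days.
Nov 26, 1631 → Nov 26, 1632: 366 days (Feb 29, 1632 is in that span).
Nov 26, 1632 → Nov 26, 1633: 365 days.
Nov 26, 1633 → Dec 26, 1633: 30 days (November has 30).
Dec 26, 1633 → Jan 26, 1634: 31 days (December has 31).
Jan 26, 1634 → Feb 26, 1634: 31 days (January has 31).
Feb 26, 1634 → Mar 6, 1634: 8 days.
Total: 7405 days.

7405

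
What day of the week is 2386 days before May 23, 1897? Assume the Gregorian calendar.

May 23, 1897 is a Sunday.
2386 mod 7 = 6, so 2386 days before a Sunday is Sunday − 6 = Monday.

Monday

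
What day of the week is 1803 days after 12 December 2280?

First find the weekday of Dec 12, 2280. Doomsday rule: the anchor day for the 2200s is Friday. For year 80: 80÷12 = 6 r 8, and 8÷4 = 2, so 6+8+2 = 16.
Friday + 16 ≡ Sunday — that's 2280's doomsday.
In December the doomsday date is Dec 12.
Dec 12 is the doomsday itself: Sunday.
1803 mod 7 = 4, so 1803 days after a Sunday is Sunday + 4 = Thursday.

Thursday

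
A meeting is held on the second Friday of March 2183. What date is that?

March 14, 2183

March 1, 2183 is a Saturday.
The first Friday is therefore March 7 (6 days later).
The second Friday is 7 + 1×7 = March 14.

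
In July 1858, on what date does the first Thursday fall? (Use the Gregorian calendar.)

July 1, 1858

July 1, 1858 is a Thursday.
The first Thursday is therefore July 1 (same day).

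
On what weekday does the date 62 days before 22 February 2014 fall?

First find the weekday of Feb 22, 2014. Doomsday rule: the anchor day for the 2000s is Tuesday. For year 14: 14÷12 = 1 r 2, and 2÷4 = 0, so 1+2+0 = 3.
Tuesday + 3 ≡ Friday — that's 2014's doomsday.
In February the doomsday date is Feb 28 (2014 is not a leap year).
Feb 22 is 6 days before Feb 28; 6 mod 7 = 6, so Friday − 6 = Saturday.
62 mod 7 = 6, so 62 days before a Saturday is Saturday − 6 = Sunday.

Sunday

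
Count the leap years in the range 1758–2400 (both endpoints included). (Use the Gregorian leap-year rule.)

156

Multiples of 4 in [1758,2400]: 161.
Of those, multiples of 100: 7 (not leap unless ÷400).
Multiples of 400: 2.
Leap years = 161 − 7 + 2 = 156.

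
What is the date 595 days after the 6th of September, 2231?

+366 (one year; includes Feb 29, 2232) → Sep 6, 2232 (229 left).
Sep has 30 days: +25 → Oct 1, 2232 (204 left).
Oct has 31 days: +31 → Nov 1, 2232 (173 left).
Nov has 30 days: +30 → Dec 1, 2232 (143 left).
Dec has 31 days: +31 → Jan 1, 2233 (112 left).
Jan has 31 days: +31 → Feb 1, 2233 (81 left).
Feb has 28 days: +28 → Mar 1, 2233 (53 left).
Mar has 31 days: +31 → Apr 1, 2233 (22 left).
+22 → Apr 23, 2233.

April 23, 2233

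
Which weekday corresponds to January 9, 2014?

January 1, 2014 is a Wednesday.
Jan 1, 2014 → Jan 9, 2014: 8 days.
Total: 8 days.
8 mod 7 = 1, so Wednesday + 1 = Thursday.

Thursday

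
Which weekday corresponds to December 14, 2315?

Doomsday rule: the anchor day for the 2300s is Wednesday. For year 15: 15÷12 = 1 r 3, and 3÷4 = 0, so 1+3+0 = 4.
Wednesday + 4 ≡ Sunday — that's 2315's doomsday.
In December the doomsday date is Dec 12.
Dec 14 is 2 days after Dec 12; 2 mod 7 = 2, so Sunday + 2 = Tuesday.

Tuesday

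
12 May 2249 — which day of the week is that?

Doomsday rule: the anchor day for the 2200s is Friday. For year 49: 49÷12 = 4 r 1, and 1÷4 = 0, so 4+1+0 = 5.
Friday + 5 ≡ Wednesday — that's 2249's doomsday.
In May the doomsday date is May 9.
May 12 is 3 days after May 9; 3 mod 7 = 3, so Wednesday + 3 = Saturday.

Saturday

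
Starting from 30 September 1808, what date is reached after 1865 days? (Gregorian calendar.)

November 8, 1813

+365 (one year) → Sep 30, 1809 (1500 left).
+365 (one year) → Sep 30, 1810 (1135 left).
+365 (one year) → Sep 30, 1811 (770 left).
+366 (one year; includes Feb 29, 1812) → Sep 30, 1812 (404 left).
+365 (one year) → Sep 30, 1813 (39 left).
Sep has 30 days: +1 → Oct 1, 1813 (38 left).
Oct has 31 days: +31 → Nov 1, 1813 (7 left).
+7 → Nov 8, 1813.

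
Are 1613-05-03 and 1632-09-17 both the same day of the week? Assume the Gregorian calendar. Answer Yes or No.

From May 3, 1613 to Sep 17, 1632 is 7077 days.
7077 mod 7 = 0, so they are the same weekday.
(May 3, 1613 is a Friday; Sep 17, 1632 is a Friday.)

Yes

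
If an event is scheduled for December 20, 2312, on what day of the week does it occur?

Doomsday rule: the anchor day for the 2300s is Wednesday. For year 12: 12÷12 = 1 r 0, and 0÷4 = 0, so 1+0+0 = 1.
Wednesday + 1 ≡ Thursday — that's 2312's doomsday.
In December the doomsday date is Dec 12.
Dec 20 is 8 days after Dec 12; 8 mod 7 = 1, so Thursday + 1 = Friday.

Friday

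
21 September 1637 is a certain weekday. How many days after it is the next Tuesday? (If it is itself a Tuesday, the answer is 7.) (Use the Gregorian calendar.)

Sep 21, 1637 is a Monday.
From Monday to the next Tuesday is 1 day.

1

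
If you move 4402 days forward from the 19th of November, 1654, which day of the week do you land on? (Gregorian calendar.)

Nov 19, 1654 is a Thursday.
4402 mod 7 = 6, so 4402 days after a Thursday is Thursday + 6 = Wednesday.

Wednesday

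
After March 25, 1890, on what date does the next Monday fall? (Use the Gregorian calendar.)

Mar 25, 1890 is a Tuesday.
From Tuesday to the next Monday is 6 days.
Mar 25, 1890 + 6 = Mar 31, 1890.

March 31, 1890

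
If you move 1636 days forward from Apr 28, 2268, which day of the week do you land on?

Sunday

Apr 28, 2268 is a Tuesday.
1636 mod 7 = 5, so 1636 days after a Tuesday is Tuesday + 5 = Sunday.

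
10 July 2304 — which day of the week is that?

Doomsday rule: the anchor day for the 2300s is Wednesday. For year 04: 4÷12 = 0 r 4, and 4÷4 = 1, so 0+4+1 = 5.
Wednesday + 5 ≡ Monday — that's 2304's doomsday.
In July the doomsday date is Jul 11.
Jul 10 is 1 day before Jul 11; 1 mod 7 = 1, so Monday − 1 = Sunday.

Sunday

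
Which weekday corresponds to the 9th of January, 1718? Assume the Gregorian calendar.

Sunday

Doomsday rule: the anchor day for the 1700s is Sunday. For year 18: 18÷12 = 1 r 6, and 6÷4 = 1, so 1+6+1 = 8.
Sunday + 8 ≡ Monday — that's 1718's doomsday.
In January the doomsday date is Jan 3 (1718 is not a leap year).
Jan 9 is 6 days after Jan 3; 6 mod 7 = 6, so Monday + 6 = Sunday.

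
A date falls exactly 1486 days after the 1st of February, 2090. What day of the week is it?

Friday

First find the weekday of Feb 1, 2090. Doomsday rule: the anchor day for the 2000s is Tuesday. For year 90: 90÷12 = 7 r 6, and 6÷4 = 1, so 7+6+1 = 14.
Tuesday + 14 ≡ Tuesday — that's 2090's doomsday.
In February the doomsday date is Feb 28 (2090 is not a leap year).
Feb 1 is 27 days before Feb 28; 27 mod 7 = 6, so Tuesday − 6 = Wednesday.
1486 mod 7 = 2, so 1486 days after a Wednesday is Wednesday + 2 = Friday.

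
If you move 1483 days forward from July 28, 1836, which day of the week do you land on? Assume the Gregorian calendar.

Jul 28, 1836 is a Thursday.
1483 mod 7 = 6, so 1483 days after a Thursday is Thursday + 6 = Wednesday.

Wednesday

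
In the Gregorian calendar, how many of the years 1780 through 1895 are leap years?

28

Multiples of 4 in [1780,1895]: 29.
Of those, multiples of 100: 1 (not leap unless ÷400).
Multiples of 400: 0.
Leap years = 29 − 1 + 0 = 28.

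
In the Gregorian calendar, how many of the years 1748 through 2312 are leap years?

137

Multiples of 4 in [1748,2312]: 142.
Of those, multiples of 100: 6 (not leap unless ÷400).
Multiples of 400: 1.
Leap years = 142 − 6 + 1 = 137.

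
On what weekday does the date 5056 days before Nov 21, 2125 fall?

Nov 21, 2125 is a Wednesday.
5056 mod 7 = 2, so 5056 days before a Wednesday is Wednesday − 2 = Monday.

Monday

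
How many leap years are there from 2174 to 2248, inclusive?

Multiples of 4 in [2174,2248]: 19.
Of those, multiples of 100: 1 (not leap unless ÷400).
Multiples of 400: 0.
Leap years = 19 − 1 + 0 = 18.

18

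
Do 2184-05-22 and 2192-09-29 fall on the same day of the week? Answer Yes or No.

Yes

From May 22, 2184 to Sep 29, 2192 is 3052 days.
3052 mod 7 = 0, so they are the same weekday.
(May 22, 2184 is a Saturday; Sep 29, 2192 is a Saturday.)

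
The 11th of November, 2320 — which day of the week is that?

Thursday

Doomsday rule: the anchor day for the 2300s is Wednesday. For year 20: 20÷12 = 1 r 8, and 8÷4 = 2, so 1+8+2 = 11.
Wednesday + 11 ≡ Sunday — that's 2320's doomsday.
In November the doomsday date is Nov 7.
Nov 11 is 4 days after Nov 7; 4 mod 7 = 4, so Sunday + 4 = Thursday.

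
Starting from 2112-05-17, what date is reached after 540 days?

+365 (one year) → May 17, 2113 (175 left).
May has 31 days: +15 → Jun 1, 2113 (160 left).
Jun has 30 days: +30 → Jul 1, 2113 (130 left).
Jul has 31 days: +31 → Aug 1, 2113 (99 left).
Aug has 31 days: +31 → Sep 1, 2113 (68 left).
Sep has 30 days: +30 → Oct 1, 2113 (38 left).
Oct has 31 days: +31 → Nov 1, 2113 (7 left).
+7 → Nov 8, 2113.

November 8, 2113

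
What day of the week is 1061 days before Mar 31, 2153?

Mar 31, 2153 is a Saturday.
1061 mod 7 = 4, so 1061 days before a Saturday is Saturday − 4 = Tuesday.

Tuesday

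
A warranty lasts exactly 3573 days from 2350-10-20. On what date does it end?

+365 (one year) → Oct 20, 2351 (3208 left).
+366 (one year; includes Feb 29, 2352) → Oct 20, 2352 (2842 left).
+365 (one year) → Oct 20, 2353 (2477 left).
+365 (one year) → Oct 20, 2354 (2112 left).
+365 (one year) → Oct 20, 2355 (1747 left).
+366 (one year; includes Feb 29, 2356) → Oct 20, 2356 (1381 left).
+365 (one year) → Oct 20, 2357 (1016 left).
+365 (one year) → Oct 20, 2358 (651 left).
+365 (one year) → Oct 20, 2359 (286 left).
Oct has 31 days: +12 → Nov 1, 2359 (274 left).
Nov has 30 days: +30 → Dec 1, 2359 (244 left).
Dec has 31 days: +31 → Jan 1, 2360 (213 left).
Jan has 31 days: +31 → Feb 1, 2360 (182 left).
Feb has 29 days: +29 → Mar 1, 2360 (153 left).
Mar has 31 days: +31 → Apr 1, 2360 (122 left).
Apr has 30 days: +30 → May 1, 2360 (92 left).
May has 31 days: +31 → Jun 1, 2360 (61 left).
Jun has 30 days: +30 → Jul 1, 2360 (31 left).
Jul has 31 days: +31 → Aug 1, 2360 (0 left).

August 1, 2360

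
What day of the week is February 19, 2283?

Monday

Doomsday rule: the anchor day for the 2200s is Friday. For year 83: 83÷12 = 6 r 11, and 11÷4 = 2, so 6+11+2 = 19.
Friday + 19 ≡ Wednesday — that's 2283's doomsday.
In February the doomsday date is Feb 28 (2283 is not a leap year).
Feb 19 is 9 days before Feb 28; 9 mod 7 = 2, so Wednesday − 2 = Monday.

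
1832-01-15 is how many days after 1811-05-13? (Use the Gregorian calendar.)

May 13, 1811 → May 13, 1812: 366 days (Feb 29, 1812 is in that span).
May 13, 1812 → May 13, 1813: 365 days.
May 13, 1813 → May 13, 1814: 365 days.
May 13, 1814 → May 13, 1815: 365 days.
May 13, 1815 → May 13, 1816: 366 days (Feb 29, 1816 is in that span).
May 13, 1816 → May 13, 1817: 365 days.
May 13, 1817 → May 13, 1818: 365 days.
May 13, 1818 → May 13, 1819: 365 days.
May 13, 1819 → May 13, 1820: 366 days (Feb 29, 1820 is in that span).
May 13, 1820 → May 13, 1821: 365 days.
May 13, 1821 → May 13, 1822: 365 days.
May 13, 1822 → May 13, 1823: 365 days.
May 13, 1823 → May 13, 1824: 366 days (Feb 29, 1824 is in that span).
May 13, 1824 → May 13, 1825: 365 days.
May 13, 1825 → May 13, 1826: 365 days.
May 13, 1826 → May 13, 1827: 365 days.
May 13, 1827 → May 13, 1828: 366 days (Feb 29, 1828 is in that span).
May 13, 1828 → May 13, 1829: 365 days.
May 13, 1829 → May 13, 1830: 365 days.
May 13, 1830 → May 13, 1831: 365 days.
May 13, 1831 → Jun 13, 1831: 31 days (May has 31).
Jun 13, 1831 → Jul 13, 1831: 30 days (June has 30).
Jul 13, 1831 → Aug 13, 1831: 31 days (July has 31).
Aug 13, 1831 → Sep 13, 1831: 31 days (August has 31).
Sep 13, 1831 → Oct 13, 1831: 30 days (September has 30).
Oct 13, 1831 → Nov 13, 1831: 31 days (October has 31).
Nov 13, 1831 → Dec 13, 1831: 30 days (November has 30).
Dec 13, 1831 → Jan 13, 1832: 31 days (December has 31).
Jan 13, 1832 → Jan 15, 1832: 2 days.
Total: 7552 days.

7552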